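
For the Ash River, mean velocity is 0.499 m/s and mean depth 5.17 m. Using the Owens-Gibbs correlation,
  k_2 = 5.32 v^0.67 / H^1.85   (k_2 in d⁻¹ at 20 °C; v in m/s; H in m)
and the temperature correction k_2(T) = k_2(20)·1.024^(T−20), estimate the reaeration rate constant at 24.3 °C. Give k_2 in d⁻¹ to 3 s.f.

k_2(20) = 5.32 × 0.499^0.67 / 5.17^1.85 = 5.32 × 0.6277 / 20.89 = 0.1598 d⁻¹.
k_2(24.3) = 0.1598 × 1.024^(24.3−20) = 0.1598 × 1.107 = 0.1770 d⁻¹.

k_2 ≈ 0.177 d⁻¹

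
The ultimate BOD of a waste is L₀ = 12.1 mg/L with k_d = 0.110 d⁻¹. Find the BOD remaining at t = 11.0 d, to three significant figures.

L ≈ 3.61 mg/L

L_t = L₀ e^(−k_d t) = 12.1 × e^(−0.110×11.0) = 12.1 × 0.2982 = 3.608 mg/L.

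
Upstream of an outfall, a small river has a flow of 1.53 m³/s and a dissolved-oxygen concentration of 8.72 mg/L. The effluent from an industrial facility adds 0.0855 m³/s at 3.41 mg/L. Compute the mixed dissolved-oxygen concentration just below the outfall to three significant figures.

Flow-weighted mixing: C = (Q_r C_r + Q_w C_w)/(Q_r + Q_w)
= (1.53×8.72 + 0.0855×3.41)/(1.53 + 0.0855) = 13.63/1.615 = 8.439 mg/L.

8.44 mg/L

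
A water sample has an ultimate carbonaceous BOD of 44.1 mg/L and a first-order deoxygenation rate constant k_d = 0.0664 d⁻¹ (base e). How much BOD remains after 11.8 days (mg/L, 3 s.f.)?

L ≈ 20.1 mg/L

L_t = L₀ e^(−k_d t) = 44.1 × e^(−0.0664×11.8) = 44.1 × 0.4568 = 20.14 mg/L.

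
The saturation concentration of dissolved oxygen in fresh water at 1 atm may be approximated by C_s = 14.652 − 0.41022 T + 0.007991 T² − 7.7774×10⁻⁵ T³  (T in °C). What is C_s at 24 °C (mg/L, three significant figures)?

C_s = 14.652 − 0.41022×24 + 0.007991×24² − 7.7774×10⁻⁵×24³ = 8.334 mg/L.

C_s ≈ 8.33 mg/L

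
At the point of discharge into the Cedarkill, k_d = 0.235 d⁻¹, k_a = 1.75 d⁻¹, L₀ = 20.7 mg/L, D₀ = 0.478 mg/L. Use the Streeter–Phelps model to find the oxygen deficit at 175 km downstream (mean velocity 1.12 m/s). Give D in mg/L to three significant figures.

D ≈ 1.98 mg/L

Travel time t = x/v = 175 km / (1.12 m/s) = 175000 m / 1.12 m/s = 156200 s = 1.808 d.
k_d L₀/(k_a−k_d) = 0.235×20.7/(1.75−0.235) = 4.864/1.515 = 3.211 mg/L.
e^(−k_d t) = e^(−0.235×1.808) = 0.6538; e^(−k_a t) = e^(−1.75×1.808) = 0.04222.
D = 3.211 × (0.6538 − 0.04222) + 0.478 × 0.04222 = 1.964 + 0.02018 = 1.984 mg/L.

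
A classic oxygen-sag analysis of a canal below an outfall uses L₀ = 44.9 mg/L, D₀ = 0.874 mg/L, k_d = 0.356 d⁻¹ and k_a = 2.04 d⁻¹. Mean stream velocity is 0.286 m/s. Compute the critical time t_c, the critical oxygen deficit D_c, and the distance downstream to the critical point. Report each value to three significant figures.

t_c = [1/(k_a−k_d)] ln[(k_a/k_d)(1 − D₀(k_a−k_d)/(k_d L₀))]
= [1/(2.04−0.356)] ln[(2.04/0.356)(1 − 0.874×1.684/(0.356×44.9))]
= (1/1.684) ln[5.730 × 0.9079] = 0.5938 × ln(5.203) = 0.5938 × 1.649 = 0.9793 d.
D_c = (k_d/k_a) L₀ e^(−k_d t_c) = (0.356/2.04) × 44.9 × e^(−0.356×0.9793) = 0.1745 × 44.9 × 0.7056 = 5.529 mg/L.
x_c = v t_c = 0.286 m/s × 0.9793 d × 86400 s/d = 24200 m ≈ 24.2 km.

t_c ≈ 0.979 d; D_c ≈ 5.53 mg/L; x_c ≈ 24.2 km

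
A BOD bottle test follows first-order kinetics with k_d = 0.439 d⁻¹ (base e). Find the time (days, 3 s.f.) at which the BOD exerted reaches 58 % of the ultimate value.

y/L₀ = 1 − e^(−k_d t) = 0.58 ⇒ e^(−k_d t) = 0.420
t = −ln(0.420) / 0.439 = 0.8675 / 0.439 = 1.976 d.

t ≈ 1.98 d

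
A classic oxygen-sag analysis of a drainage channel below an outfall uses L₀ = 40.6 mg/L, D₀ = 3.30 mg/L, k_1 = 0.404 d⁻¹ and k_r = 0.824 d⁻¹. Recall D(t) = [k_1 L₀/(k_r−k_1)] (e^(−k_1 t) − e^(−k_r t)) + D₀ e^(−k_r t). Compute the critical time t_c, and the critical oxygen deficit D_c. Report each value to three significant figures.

t_c = [1/(k_r−k_1)] ln[(k_r/k_1)(1 − D₀(k_r−k_1)/(k_1 L₀))]
= [1/(0.824−0.404)] ln[(0.824/0.404)(1 − 3.30×0.4200/(0.404×40.6))]
= (1/0.4200) ln[2.040 × 0.9155] = 2.381 × ln(1.867) = 2.381 × 0.6245 = 1.487 d.
D_c = (k_1/k_r) L₀ e^(−k_1 t_c) = (0.404/0.824) × 40.6 × e^(−0.404×1.487) = 0.4903 × 40.6 × 0.5484 = 10.92 mg/L.

t_c ≈ 1.49 d; D_c ≈ 10.9 mg/L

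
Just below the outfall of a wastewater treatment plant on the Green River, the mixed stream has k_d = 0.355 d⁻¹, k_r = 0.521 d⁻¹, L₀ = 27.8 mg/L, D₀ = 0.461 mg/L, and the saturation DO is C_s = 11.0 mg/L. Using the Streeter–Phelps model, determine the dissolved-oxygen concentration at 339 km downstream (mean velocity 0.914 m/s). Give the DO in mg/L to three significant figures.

Travel time t = x/v = 339 km / (0.914 m/s) = 339000 m / 0.914 m/s = 370900 s = 4.293 d.
k_d L₀/(k_r−k_d) = 0.355×27.8/(0.521−0.355) = 9.869/0.1660 = 59.45 mg/L.
e^(−k_d t) = e^(−0.355×4.293) = 0.2179; e^(−k_r t) = e^(−0.521×4.293) = 0.1068.
D = 59.45 × (0.2179 − 0.1068) + 0.461 × 0.1068 = 6.601 + 0.04925 = 6.650 mg/L.
DO = C_s − D = 11.0 − 6.650 = 4.350 mg/L.

DO ≈ 4.35 mg/L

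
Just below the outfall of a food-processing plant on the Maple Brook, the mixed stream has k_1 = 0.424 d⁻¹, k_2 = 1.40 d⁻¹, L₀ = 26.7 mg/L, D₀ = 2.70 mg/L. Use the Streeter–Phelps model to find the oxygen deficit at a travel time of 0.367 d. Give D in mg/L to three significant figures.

D ≈ 4.60 mg/L

k_1 L₀/(k_2−k_1) = 0.424×26.7/(1.40−0.424) = 11.32/0.9760 = 11.60 mg/L.
e^(−k_1 t) = e^(−0.424×0.3670) = 0.8559; e^(−k_2 t) = e^(−1.40×0.3670) = 0.5982.
D = 11.60 × (0.8559 − 0.5982) + 2.70 × 0.5982 = 2.989 + 1.615 = 4.604 mg/L.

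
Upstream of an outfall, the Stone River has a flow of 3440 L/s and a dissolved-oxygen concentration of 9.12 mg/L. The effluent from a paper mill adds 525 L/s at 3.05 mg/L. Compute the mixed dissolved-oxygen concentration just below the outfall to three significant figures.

8.32 mg/L

Flow-weighted mixing: C = (Q_r C_r + Q_w C_w)/(Q_r + Q_w)
= (3440×9.12 + 525×3.05)/(3440 + 525) = 32970/3965 = 8.316 mg/L.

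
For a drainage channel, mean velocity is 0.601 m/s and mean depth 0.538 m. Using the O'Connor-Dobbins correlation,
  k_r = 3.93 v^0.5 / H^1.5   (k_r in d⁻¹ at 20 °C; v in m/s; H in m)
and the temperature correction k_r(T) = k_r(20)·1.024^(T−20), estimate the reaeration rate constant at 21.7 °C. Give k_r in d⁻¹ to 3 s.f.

k_r ≈ 8.04 d⁻¹

k_r(20) = 3.93 × 0.601^0.5 / 0.538^1.5 = 3.93 × 0.7752 / 0.3946 = 7.721 d⁻¹.
k_r(21.7) = 7.721 × 1.024^(21.7−20) = 7.721 × 1.041 = 8.038 d⁻¹.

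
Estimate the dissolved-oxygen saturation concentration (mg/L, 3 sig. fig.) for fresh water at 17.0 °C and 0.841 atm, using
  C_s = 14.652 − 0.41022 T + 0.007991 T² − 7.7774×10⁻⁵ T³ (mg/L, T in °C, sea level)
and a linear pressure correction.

At sea level: C_s = 14.652 − 0.41022×17.0 + 0.007991×17.0² − 7.7774×10⁻⁵×17.0³ = 9.606 mg/L.
Pressure correction: C_s' = 9.606 × 0.841 = 8.078 mg/L.

C_s ≈ 8.08 mg/L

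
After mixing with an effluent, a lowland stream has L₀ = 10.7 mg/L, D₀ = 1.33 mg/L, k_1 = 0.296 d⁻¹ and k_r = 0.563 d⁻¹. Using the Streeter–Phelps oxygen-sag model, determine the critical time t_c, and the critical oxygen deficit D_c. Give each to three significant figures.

t_c ≈ 1.96 d; D_c ≈ 3.15 mg/L

At the critical point dD/dt = 0, so k_1 L₀ e^(−k_1 t) = k_r D. Substituting D(t) from the Streeter–Phelps equation and solving for t gives
t_c = ln[(k_r/k_1)(1 − D₀(k_r−k_1)/(k_1 L₀))] / (k_r−k_1).
Here k_r−k_1 = 0.2670 d⁻¹ and 1 − D₀(k_r−k_1)/(k_1 L₀) = 1 − 1.33×0.2670/(0.296×10.7) = 0.8879, so
t_c = ln(1.902 × 0.8879) / 0.2670 = 0.5240 / 0.2670 = 1.963 d.
L(t_c) = L₀ e^(−k_1 t_c) = 10.7 × 0.5594 = 5.985 mg/L, and at the critical point k_r D_c = k_1 L, so D_c = (0.296/0.563) × 5.985 = 3.147 mg/L.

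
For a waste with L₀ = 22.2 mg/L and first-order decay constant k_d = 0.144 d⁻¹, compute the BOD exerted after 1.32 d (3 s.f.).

y_t = L₀(1 − e^(−k_d t)) = 22.2 × (1 − e^(−0.144×1.32))
= 22.2 × (1 − 0.8269) = 22.2 × 0.1731 = 3.843 mg/L.

y ≈ 3.84 mg/L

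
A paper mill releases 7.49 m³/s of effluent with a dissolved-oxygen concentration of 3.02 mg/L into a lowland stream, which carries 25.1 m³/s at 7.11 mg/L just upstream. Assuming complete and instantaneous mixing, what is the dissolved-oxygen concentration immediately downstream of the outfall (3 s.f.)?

6.17 mg/L

Flow-weighted mixing: C = (Q_r C_r + Q_w C_w)/(Q_r + Q_w)
= (25.1×7.11 + 7.49×3.02)/(25.1 + 7.49) = 201.1/32.59 = 6.170 mg/L.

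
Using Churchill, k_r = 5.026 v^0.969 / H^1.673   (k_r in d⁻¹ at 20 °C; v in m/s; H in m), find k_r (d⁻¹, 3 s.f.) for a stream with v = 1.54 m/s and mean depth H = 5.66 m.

k_r = 5.026 × 1.54^0.969 / 5.66^1.673 = 5.026 × 1.520 / 18.17 = 0.4202 d⁻¹.

k_r ≈ 0.420 d⁻¹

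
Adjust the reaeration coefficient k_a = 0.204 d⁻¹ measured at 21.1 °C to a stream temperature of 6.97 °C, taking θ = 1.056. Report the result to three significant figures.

k_a(T₂) = k_a(T₁) · θ^(T₂−T₁) = 0.204 × 1.056^(6.97−21.1)
= 0.204 × 1.056^-14.1 = 0.204 × 0.4631 = 0.09446 d⁻¹.

k_a ≈ 0.0945 d⁻¹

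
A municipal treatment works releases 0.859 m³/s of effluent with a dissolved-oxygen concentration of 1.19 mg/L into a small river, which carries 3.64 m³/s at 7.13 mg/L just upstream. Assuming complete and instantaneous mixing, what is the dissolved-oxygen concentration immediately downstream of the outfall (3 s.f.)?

6.00 mg/L

Flow-weighted mixing: C = (Q_r C_r + Q_w C_w)/(Q_r + Q_w)
= (3.64×7.13 + 0.859×1.19)/(3.64 + 0.859) = 26.98/4.499 = 5.996 mg/L.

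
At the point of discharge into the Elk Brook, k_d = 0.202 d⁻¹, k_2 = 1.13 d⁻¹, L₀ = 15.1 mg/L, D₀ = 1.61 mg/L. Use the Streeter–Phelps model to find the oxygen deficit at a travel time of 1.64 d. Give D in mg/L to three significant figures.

k_d L₀/(k_2−k_d) = 0.202×15.1/(1.13−0.202) = 3.050/0.9280 = 3.287 mg/L.
e^(−k_d t) = e^(−0.202×1.640) = 0.7180; e^(−k_2 t) = e^(−1.13×1.640) = 0.1567.
D = 3.287 × (0.7180 − 0.1567) + 1.61 × 0.1567 = 1.845 + 0.2523 = 2.097 mg/L.

D ≈ 2.10 mg/L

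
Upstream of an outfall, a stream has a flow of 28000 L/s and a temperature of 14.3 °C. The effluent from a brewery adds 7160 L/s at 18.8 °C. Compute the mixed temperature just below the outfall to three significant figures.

Flow-weighted mixing: C = (Q_r C_r + Q_w C_w)/(Q_r + Q_w)
= (28000×14.3 + 7160×18.8)/(28000 + 7160) = 535000/35160 = 15.22 °C.

15.2 °C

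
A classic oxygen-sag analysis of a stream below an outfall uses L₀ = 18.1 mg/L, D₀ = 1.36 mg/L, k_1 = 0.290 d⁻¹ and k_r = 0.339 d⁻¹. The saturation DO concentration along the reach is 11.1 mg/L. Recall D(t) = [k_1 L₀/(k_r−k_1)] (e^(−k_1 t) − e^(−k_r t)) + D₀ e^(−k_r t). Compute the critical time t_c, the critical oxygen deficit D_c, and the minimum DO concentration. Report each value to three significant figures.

t_c = [1/(k_r−k_1)] ln[(k_r/k_1)(1 − D₀(k_r−k_1)/(k_1 L₀))]
= [1/(0.339−0.290)] ln[(0.339/0.290)(1 − 1.36×0.04900/(0.290×18.1))]
= (1/0.04900) ln[1.169 × 0.9873] = 20.41 × ln(1.154) = 20.41 × 0.1433 = 2.925 d.
D_c = (k_1/k_r) L₀ e^(−k_1 t_c) = (0.290/0.339) × 18.1 × e^(−0.290×2.925) = 0.8555 × 18.1 × 0.4281 = 6.629 mg/L.
Minimum DO = C_s − D_c = 11.1 − 6.629 = 4.471 mg/L.

t_c ≈ 2.93 d; D_c ≈ 6.63 mg/L; min DO ≈ 4.47 mg/L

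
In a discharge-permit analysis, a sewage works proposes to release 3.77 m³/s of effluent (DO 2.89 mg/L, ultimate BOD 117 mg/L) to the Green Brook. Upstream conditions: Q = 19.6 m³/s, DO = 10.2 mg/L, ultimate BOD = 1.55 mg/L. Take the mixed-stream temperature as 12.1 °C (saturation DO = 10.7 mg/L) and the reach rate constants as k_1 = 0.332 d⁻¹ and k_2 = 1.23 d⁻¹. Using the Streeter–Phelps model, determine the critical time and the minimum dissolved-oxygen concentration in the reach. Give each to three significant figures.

t_c ≈ 1.17 d; minimum DO ≈ 7.01 mg/L

Mixed DO = (19.6×10.2 + 3.77×2.89)/(19.6+3.77) = 210.8/23.37 = 9.021 mg/L.
Mixed L₀ = (19.6×1.55 + 3.77×117)/(23.37) = 471.5/23.37 = 20.17 mg/L.
Initial deficit D₀ = C_s − DO₀ = 10.7 − 9.021 = 1.679 mg/L.
t_c = (1/0.8980) ln[(1.23/0.332)(1 − 1.679×0.8980/(0.332×20.17))] = 1.114 × ln(2.871) = 1.174 d.
D_c = (0.332/1.23) × 20.17 × e^(−0.332×1.174) = 0.2699 × 20.17 × 0.6771 = 3.687 mg/L.
Minimum DO = 10.7 − 3.687 = 7.013 mg/L.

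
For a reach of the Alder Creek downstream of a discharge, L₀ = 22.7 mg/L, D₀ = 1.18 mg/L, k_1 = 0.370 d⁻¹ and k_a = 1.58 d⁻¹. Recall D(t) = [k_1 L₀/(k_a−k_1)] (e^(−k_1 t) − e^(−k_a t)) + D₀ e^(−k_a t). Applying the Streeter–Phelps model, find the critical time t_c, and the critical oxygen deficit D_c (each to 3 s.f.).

t_c ≈ 1.05 d; D_c ≈ 3.61 mg/L

t_c = [1/(k_a−k_1)] ln[(k_a/k_1)(1 − D₀(k_a−k_1)/(k_1 L₀))]
= [1/(1.58−0.370)] ln[(1.58/0.370)(1 − 1.18×1.210/(0.370×22.7))]
= (1/1.210) ln[4.270 × 0.8300] = 0.8264 × ln(3.544) = 0.8264 × 1.265 = 1.046 d.
L(t_c) = L₀ e^(−k_1 t_c) = 22.7 × 0.6791 = 15.42 mg/L, and at the critical point k_a D_c = k_1 L, so D_c = (0.370/1.58) × 15.42 = 3.610 mg/L.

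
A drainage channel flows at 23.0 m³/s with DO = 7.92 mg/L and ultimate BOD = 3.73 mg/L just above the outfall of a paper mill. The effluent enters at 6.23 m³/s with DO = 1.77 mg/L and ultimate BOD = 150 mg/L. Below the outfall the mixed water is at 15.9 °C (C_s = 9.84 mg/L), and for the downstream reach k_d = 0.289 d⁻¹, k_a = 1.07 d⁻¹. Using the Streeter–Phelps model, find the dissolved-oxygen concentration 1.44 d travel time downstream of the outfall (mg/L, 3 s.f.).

DO ≈ 3.40 mg/L

Mixed DO = (23.0×7.92 + 6.23×1.77)/(23.0+6.23) = 193.2/29.23 = 6.609 mg/L.
Mixed L₀ = (23.0×3.73 + 6.23×150)/(29.23) = 1020/29.23 = 34.91 mg/L.
Initial deficit D₀ = C_s − DO₀ = 9.84 − 6.609 = 3.231 mg/L.
D(1.44) = [0.289×34.91/(1.07−0.289)](e^(−0.289×1.44) − e^(−1.07×1.44)) + 3.231 e^(−1.07×1.44)
= 12.92 × (0.6596 − 0.2142) + 3.231 × 0.2142 = 6.445 mg/L.
DO = 9.84 − 6.445 = 3.395 mg/L.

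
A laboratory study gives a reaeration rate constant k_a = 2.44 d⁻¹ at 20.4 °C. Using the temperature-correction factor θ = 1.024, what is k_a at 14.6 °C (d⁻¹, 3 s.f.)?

k_a ≈ 2.13 d⁻¹

k_a(T₂) = k_a(T₁) · θ^(T₂−T₁) = 2.44 × 1.024^(14.6−20.4)
= 2.44 × 1.024^-5.80 = 2.44 × 0.8715 = 2.126 d⁻¹.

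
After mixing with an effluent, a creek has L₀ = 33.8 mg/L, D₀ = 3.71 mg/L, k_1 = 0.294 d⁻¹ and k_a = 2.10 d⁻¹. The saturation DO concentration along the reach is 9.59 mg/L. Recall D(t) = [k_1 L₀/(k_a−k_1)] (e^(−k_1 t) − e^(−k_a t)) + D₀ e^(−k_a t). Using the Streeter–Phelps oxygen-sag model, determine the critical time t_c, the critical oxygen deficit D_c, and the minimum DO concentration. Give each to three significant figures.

t_c ≈ 0.468 d; D_c ≈ 4.12 mg/L; min DO ≈ 5.47 mg/L

t_c = [1/(k_a−k_1)] ln[(k_a/k_1)(1 − D₀(k_a−k_1)/(k_1 L₀))]
= [1/(2.10−0.294)] ln[(2.10/0.294)(1 − 3.71×1.806/(0.294×33.8))]
= (1/1.806) ln[7.143 × 0.3257] = 0.5537 × ln(2.327) = 0.5537 × 0.8445 = 0.4676 d.
D_c = (k_1/k_a) L₀ e^(−k_1 t_c) = (0.294/2.10) × 33.8 × e^(−0.294×0.4676) = 0.1400 × 33.8 × 0.8716 = 4.124 mg/L.
Minimum DO = C_s − D_c = 9.59 − 4.124 = 5.466 mg/L.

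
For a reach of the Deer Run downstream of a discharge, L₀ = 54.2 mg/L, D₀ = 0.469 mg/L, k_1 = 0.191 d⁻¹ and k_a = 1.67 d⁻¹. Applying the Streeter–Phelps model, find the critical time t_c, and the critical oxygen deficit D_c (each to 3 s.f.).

t_c ≈ 1.42 d; D_c ≈ 4.73 mg/L

t_c = [1/(k_a−k_1)] ln[(k_a/k_1)(1 − D₀(k_a−k_1)/(k_1 L₀))]
= [1/(1.67−0.191)] ln[(1.67/0.191)(1 − 0.469×1.479/(0.191×54.2))]
= (1/1.479) ln[8.743 × 0.9330] = 0.6761 × ln(8.158) = 0.6761 × 2.099 = 1.419 d.
D_c = (k_1/k_a) L₀ e^(−k_1 t_c) = (0.191/1.67) × 54.2 × e^(−0.191×1.419) = 0.1144 × 54.2 × 0.7626 = 4.727 mg/L.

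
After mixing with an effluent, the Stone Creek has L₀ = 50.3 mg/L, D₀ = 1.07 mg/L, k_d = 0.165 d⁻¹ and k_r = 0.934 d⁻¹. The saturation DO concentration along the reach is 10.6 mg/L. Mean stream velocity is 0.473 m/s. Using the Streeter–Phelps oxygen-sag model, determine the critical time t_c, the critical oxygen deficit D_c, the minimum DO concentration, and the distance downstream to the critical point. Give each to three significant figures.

With k_r/k_d = 5.661 and 1 − D₀(k_r−k_d)/(k_d L₀) = 0.9009,
t_c = ln(5.661 × 0.9009) / (0.934 − 0.165) = ln(5.099) / 0.7690 = 1.629/0.7690 = 2.118 d.
L(t_c) = L₀ e^(−k_d t_c) = 50.3 × 0.7050 = 35.46 mg/L, and at the critical point k_r D_c = k_d L, so D_c = (0.165/0.934) × 35.46 = 6.265 mg/L.
Minimum DO = C_s − D_c = 10.6 − 6.265 = 4.335 mg/L.
x_c = v t_c = 0.473 m/s × 2.118 d × 86400 s/d = 86580 m ≈ 86.6 km.

t_c ≈ 2.12 d; D_c ≈ 6.26 mg/L; min DO ≈ 4.34 mg/L; x_c ≈ 86.6 km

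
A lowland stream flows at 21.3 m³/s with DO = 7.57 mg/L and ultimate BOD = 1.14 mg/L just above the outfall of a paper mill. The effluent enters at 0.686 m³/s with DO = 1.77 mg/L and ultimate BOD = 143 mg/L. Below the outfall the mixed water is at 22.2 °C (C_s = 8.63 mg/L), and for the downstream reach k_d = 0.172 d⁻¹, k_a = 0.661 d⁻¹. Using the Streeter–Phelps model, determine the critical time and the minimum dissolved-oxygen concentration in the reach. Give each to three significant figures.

Mixed DO = (21.3×7.57 + 0.686×1.77)/(21.3+0.686) = 162.5/21.99 = 7.389 mg/L.
Mixed L₀ = (21.3×1.14 + 0.686×143)/(21.99) = 122.4/21.99 = 5.566 mg/L.
Initial deficit D₀ = C_s − DO₀ = 8.63 − 7.389 = 1.241 mg/L.
t_c = (1/0.4890) ln[(0.661/0.172)(1 − 1.241×0.4890/(0.172×5.566))] = 2.045 × ln(1.407) = 0.6985 d.
D_c = (0.172/0.661) × 5.566 × e^(−0.172×0.6985) = 0.2602 × 5.566 × 0.8868 = 1.284 mg/L.
Minimum DO = 8.63 − 1.284 = 7.346 mg/L.

t_c ≈ 0.699 d; minimum DO ≈ 7.35 mg/L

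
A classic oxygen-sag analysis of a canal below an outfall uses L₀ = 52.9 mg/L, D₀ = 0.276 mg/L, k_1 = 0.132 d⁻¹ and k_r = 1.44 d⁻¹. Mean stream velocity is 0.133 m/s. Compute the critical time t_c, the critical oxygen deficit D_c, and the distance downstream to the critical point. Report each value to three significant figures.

t_c ≈ 1.79 d; D_c ≈ 3.83 mg/L; x_c ≈ 20.5 km

With k_r/k_1 = 10.91 and 1 − D₀(k_r−k_1)/(k_1 L₀) = 0.9483,
t_c = ln(10.91 × 0.9483) / (1.44 − 0.132) = ln(10.35) / 1.308 = 2.337/1.308 = 1.786 d.
L(t_c) = L₀ e^(−k_1 t_c) = 52.9 × 0.7899 = 41.79 mg/L, and at the critical point k_r D_c = k_1 L, so D_c = (0.132/1.44) × 41.79 = 3.831 mg/L.
x_c = v t_c = 0.133 m/s × 1.786 d × 86400 s/d = 20530 m ≈ 20.5 km.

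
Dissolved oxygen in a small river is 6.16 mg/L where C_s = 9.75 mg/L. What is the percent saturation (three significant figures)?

63.2 % saturation

% saturation = C/C_s × 100 = 6.16/9.75 × 100 = 63.2 %.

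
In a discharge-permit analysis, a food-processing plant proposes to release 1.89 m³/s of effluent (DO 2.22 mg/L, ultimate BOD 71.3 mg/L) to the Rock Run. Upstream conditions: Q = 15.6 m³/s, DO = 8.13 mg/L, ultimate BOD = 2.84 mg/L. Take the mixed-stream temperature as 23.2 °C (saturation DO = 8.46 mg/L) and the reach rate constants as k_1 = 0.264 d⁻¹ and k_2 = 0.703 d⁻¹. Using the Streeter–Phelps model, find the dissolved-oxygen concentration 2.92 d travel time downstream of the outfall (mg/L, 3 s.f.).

DO ≈ 6.28 mg/L

Mixed DO = (15.6×8.13 + 1.89×2.22)/(15.6+1.89) = 131.0/17.49 = 7.491 mg/L.
Mixed L₀ = (15.6×2.84 + 1.89×71.3)/(17.49) = 179.1/17.49 = 10.24 mg/L.
Initial deficit D₀ = C_s − DO₀ = 8.46 − 7.491 = 0.9686 mg/L.
D(2.92) = [0.264×10.24/(0.703−0.264)](e^(−0.264×2.92) − e^(−0.703×2.92)) + 0.9686 e^(−0.703×2.92)
= 6.157 × (0.4626 − 0.1284) + 0.9686 × 0.1284 = 2.182 mg/L.
DO = 8.46 − 2.182 = 6.278 mg/L.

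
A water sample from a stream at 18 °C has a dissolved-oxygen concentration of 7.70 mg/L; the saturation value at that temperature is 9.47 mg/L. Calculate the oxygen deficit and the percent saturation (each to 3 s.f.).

D = C_s − C = 9.47 − 7.70 = 1.77 mg/L.
% saturation = 7.70/9.47 × 100 = 81.3 %.

D ≈ 1.77 mg/L; 81.3 % saturation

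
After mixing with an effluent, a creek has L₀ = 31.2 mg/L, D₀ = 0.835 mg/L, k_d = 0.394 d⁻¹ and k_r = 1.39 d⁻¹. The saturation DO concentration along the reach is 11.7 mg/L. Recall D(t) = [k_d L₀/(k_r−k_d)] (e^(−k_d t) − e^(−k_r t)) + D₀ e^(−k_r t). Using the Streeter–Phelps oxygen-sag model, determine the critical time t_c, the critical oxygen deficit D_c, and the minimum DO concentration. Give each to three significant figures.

t_c = [1/(k_r−k_d)] ln[(k_r/k_d)(1 − D₀(k_r−k_d)/(k_d L₀))]
= [1/(1.39−0.394)] ln[(1.39/0.394)(1 − 0.835×0.9960/(0.394×31.2))]
= (1/0.9960) ln[3.528 × 0.9323] = 1.004 × ln(3.289) = 1.004 × 1.191 = 1.195 d.
D_c = (k_d/k_r) L₀ e^(−k_d t_c) = (0.394/1.39) × 31.2 × e^(−0.394×1.195) = 0.2835 × 31.2 × 0.6244 = 5.522 mg/L.
Minimum DO = C_s − D_c = 11.7 − 5.522 = 6.178 mg/L.

t_c ≈ 1.20 d; D_c ≈ 5.52 mg/L; min DO ≈ 6.18 mg/L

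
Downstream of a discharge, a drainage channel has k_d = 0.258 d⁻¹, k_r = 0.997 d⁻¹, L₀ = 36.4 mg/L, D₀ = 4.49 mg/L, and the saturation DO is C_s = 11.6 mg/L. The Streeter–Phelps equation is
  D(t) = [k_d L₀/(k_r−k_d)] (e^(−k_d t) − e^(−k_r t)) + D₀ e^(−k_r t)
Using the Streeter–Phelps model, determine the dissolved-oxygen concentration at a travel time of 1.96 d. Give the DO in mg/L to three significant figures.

k_d L₀/(k_r−k_d) = 0.258×36.4/(0.997−0.258) = 9.391/0.7390 = 12.71 mg/L.
e^(−k_d t) = e^(−0.258×1.960) = 0.6031; e^(−k_r t) = e^(−0.997×1.960) = 0.1417.
D = 12.71 × (0.6031 − 0.1417) + 4.49 × 0.1417 = 5.864 + 0.6362 = 6.500 mg/L.
DO = C_s − D = 11.6 − 6.500 = 5.100 mg/L.

DO ≈ 5.10 mg/L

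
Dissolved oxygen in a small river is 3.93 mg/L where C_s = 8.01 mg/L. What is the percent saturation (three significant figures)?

% saturation = C/C_s × 100 = 3.93/8.01 × 100 = 49.1 %.

49.1 % saturation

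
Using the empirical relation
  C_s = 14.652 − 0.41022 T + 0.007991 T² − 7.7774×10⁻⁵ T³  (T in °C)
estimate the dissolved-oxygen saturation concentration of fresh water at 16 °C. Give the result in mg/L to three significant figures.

C_s = 14.652 − 0.41022×16 + 0.007991×16² − 7.7774×10⁻⁵×16³ = 9.816 mg/L.

C_s ≈ 9.82 mg/L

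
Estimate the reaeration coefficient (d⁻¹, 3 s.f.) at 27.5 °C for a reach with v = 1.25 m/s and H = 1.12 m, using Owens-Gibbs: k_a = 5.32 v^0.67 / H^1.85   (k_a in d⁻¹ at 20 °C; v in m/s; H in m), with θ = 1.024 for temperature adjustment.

k_a(20) = 5.32 × 1.25^0.67 / 1.12^1.85 = 5.32 × 1.161 / 1.233 = 5.009 d⁻¹.
k_a(27.5) = 5.009 × 1.024^(27.5−20) = 5.009 × 1.195 = 5.985 d⁻¹.

k_a ≈ 5.98 d⁻¹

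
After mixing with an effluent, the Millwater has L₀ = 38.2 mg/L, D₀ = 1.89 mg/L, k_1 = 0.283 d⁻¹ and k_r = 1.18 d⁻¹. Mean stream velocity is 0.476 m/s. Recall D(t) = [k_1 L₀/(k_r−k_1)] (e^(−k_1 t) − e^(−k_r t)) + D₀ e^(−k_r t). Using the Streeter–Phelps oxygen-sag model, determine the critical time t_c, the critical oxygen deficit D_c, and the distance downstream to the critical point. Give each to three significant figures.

t_c ≈ 1.40 d; D_c ≈ 6.16 mg/L; x_c ≈ 57.6 km

At the critical point dD/dt = 0, so k_1 L₀ e^(−k_1 t) = k_r D. Substituting D(t) from the Streeter–Phelps equation and solving for t gives
t_c = ln[(k_r/k_1)(1 − D₀(k_r−k_1)/(k_1 L₀))] / (k_r−k_1).
Here k_r−k_1 = 0.8970 d⁻¹ and 1 − D₀(k_r−k_1)/(k_1 L₀) = 1 − 1.89×0.8970/(0.283×38.2) = 0.8432, so
t_c = ln(4.170 × 0.8432) / 0.8970 = 1.257 / 0.8970 = 1.402 d.
D_c = (k_1/k_r) L₀ e^(−k_1 t_c) = (0.283/1.18) × 38.2 × e^(−0.283×1.402) = 0.2398 × 38.2 × 0.6726 = 6.162 mg/L.
x_c = v t_c = 0.476 m/s × 1.402 d × 86400 s/d = 57640 m ≈ 57.6 km.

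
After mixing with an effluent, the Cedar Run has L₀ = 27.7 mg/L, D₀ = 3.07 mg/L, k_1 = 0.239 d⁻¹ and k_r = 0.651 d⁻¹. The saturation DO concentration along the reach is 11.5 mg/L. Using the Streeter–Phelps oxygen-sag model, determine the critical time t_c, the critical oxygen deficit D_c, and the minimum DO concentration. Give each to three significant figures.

t_c ≈ 1.92 d; D_c ≈ 6.43 mg/L; min DO ≈ 5.07 mg/L

t_c = [1/(k_r−k_1)] ln[(k_r/k_1)(1 − D₀(k_r−k_1)/(k_1 L₀))]
= [1/(0.651−0.239)] ln[(0.651/0.239)(1 − 3.07×0.4120/(0.239×27.7))]
= (1/0.4120) ln[2.724 × 0.8089] = 2.427 × ln(2.203) = 2.427 × 0.7900 = 1.918 d.
D_c = (k_1/k_r) L₀ e^(−k_1 t_c) = (0.239/0.651) × 27.7 × e^(−0.239×1.918) = 0.3671 × 27.7 × 0.6324 = 6.431 mg/L.
Minimum DO = C_s − D_c = 11.5 − 6.431 = 5.069 mg/L.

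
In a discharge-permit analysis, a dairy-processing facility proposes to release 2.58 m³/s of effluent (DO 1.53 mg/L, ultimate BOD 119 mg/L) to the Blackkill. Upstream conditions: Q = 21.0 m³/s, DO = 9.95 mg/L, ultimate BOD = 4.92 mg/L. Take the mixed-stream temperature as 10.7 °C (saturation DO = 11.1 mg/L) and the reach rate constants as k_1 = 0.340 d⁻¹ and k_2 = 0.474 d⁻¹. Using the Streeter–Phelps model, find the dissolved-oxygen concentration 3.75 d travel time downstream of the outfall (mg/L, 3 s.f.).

Mixed DO = (21.0×9.95 + 2.58×1.53)/(21.0+2.58) = 212.9/23.58 = 9.029 mg/L.
Mixed L₀ = (21.0×4.92 + 2.58×119)/(23.58) = 410.3/23.58 = 17.40 mg/L.
Initial deficit D₀ = C_s − DO₀ = 11.1 − 9.029 = 2.071 mg/L.
D(3.75) = [0.340×17.40/(0.474−0.340)](e^(−0.340×3.75) − e^(−0.474×3.75)) + 2.071 e^(−0.474×3.75)
= 44.15 × (0.2794 − 0.1691) + 2.071 × 0.1691 = 5.224 mg/L.
DO = 11.1 − 5.224 = 5.876 mg/L.

DO ≈ 5.88 mg/L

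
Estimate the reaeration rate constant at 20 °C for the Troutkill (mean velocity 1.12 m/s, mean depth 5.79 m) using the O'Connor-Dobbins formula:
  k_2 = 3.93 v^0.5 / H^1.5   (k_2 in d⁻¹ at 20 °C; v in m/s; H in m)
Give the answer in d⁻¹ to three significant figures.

k_2 = 3.93 × 1.12^0.5 / 5.79^1.5 = 3.93 × 1.058 / 13.93 = 0.2985 d⁻¹.

k_2 ≈ 0.299 d⁻¹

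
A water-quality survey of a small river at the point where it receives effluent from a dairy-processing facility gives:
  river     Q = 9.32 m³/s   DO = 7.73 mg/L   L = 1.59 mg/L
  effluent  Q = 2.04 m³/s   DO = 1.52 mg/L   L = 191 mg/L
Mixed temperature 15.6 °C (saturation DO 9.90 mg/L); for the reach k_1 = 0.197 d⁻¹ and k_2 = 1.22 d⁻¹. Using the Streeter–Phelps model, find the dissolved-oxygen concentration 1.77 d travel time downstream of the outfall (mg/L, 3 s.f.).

Mixed DO = (9.32×7.73 + 2.04×1.52)/(9.32+2.04) = 75.14/11.36 = 6.615 mg/L.
Mixed L₀ = (9.32×1.59 + 2.04×191)/(11.36) = 404.5/11.36 = 35.60 mg/L.
Initial deficit D₀ = C_s − DO₀ = 9.90 − 6.615 = 3.285 mg/L.
D(1.77) = [0.197×35.60/(1.22−0.197)](e^(−0.197×1.77) − e^(−1.22×1.77)) + 3.285 e^(−1.22×1.77)
= 6.856 × (0.7056 − 0.1154) + 3.285 × 0.1154 = 4.426 mg/L.
DO = 9.90 − 4.426 = 5.474 mg/L.

DO ≈ 5.47 mg/L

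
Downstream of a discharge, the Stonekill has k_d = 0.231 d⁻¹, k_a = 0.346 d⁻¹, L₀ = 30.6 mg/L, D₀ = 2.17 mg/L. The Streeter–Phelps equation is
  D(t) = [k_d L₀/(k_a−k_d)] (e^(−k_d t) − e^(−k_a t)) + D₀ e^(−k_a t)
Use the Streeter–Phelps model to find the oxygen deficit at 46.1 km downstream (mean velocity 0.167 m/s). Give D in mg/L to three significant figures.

Travel time t = x/v = 46.1 km / (0.167 m/s) = 46100 m / 0.167 m/s = 276000 s = 3.195 d.
k_d L₀/(k_a−k_d) = 0.231×30.6/(0.346−0.231) = 7.069/0.1150 = 61.47 mg/L.
e^(−k_d t) = e^(−0.231×3.195) = 0.4780; e^(−k_a t) = e^(−0.346×3.195) = 0.3311.
D = 61.47 × (0.4780 − 0.3311) + 2.17 × 0.3311 = 9.035 + 0.7184 = 9.753 mg/L.

D ≈ 9.75 mg/L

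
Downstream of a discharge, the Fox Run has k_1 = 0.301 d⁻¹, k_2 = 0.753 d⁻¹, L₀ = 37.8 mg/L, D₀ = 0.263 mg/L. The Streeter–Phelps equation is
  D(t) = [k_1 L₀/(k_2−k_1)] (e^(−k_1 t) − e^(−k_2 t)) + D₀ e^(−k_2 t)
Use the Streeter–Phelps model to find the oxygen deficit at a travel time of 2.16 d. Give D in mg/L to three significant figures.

D ≈ 8.24 mg/L

k_1 L₀/(k_2−k_1) = 0.301×37.8/(0.753−0.301) = 11.38/0.4520 = 25.17 mg/L.
e^(−k_1 t) = e^(−0.301×2.160) = 0.5220; e^(−k_2 t) = e^(−0.753×2.160) = 0.1966.
D = 25.17 × (0.5220 − 0.1966) + 0.263 × 0.1966 = 8.190 + 0.05171 = 8.241 mg/L.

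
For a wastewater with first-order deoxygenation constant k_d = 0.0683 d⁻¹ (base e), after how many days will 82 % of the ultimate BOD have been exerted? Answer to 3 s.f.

y/L₀ = 1 − e^(−k_d t) = 0.82 ⇒ e^(−k_d t) = 0.180
t = −ln(0.180) / 0.0683 = 1.715 / 0.0683 = 25.11 d.

t ≈ 25.1 d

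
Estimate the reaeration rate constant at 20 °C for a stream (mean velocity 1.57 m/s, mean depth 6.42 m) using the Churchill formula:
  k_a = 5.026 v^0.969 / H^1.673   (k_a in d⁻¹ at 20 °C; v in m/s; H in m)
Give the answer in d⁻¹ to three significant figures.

k_a ≈ 0.347 d⁻¹

k_a = 5.026 × 1.57^0.969 / 6.42^1.673 = 5.026 × 1.548 / 22.44 = 0.3468 d⁻¹.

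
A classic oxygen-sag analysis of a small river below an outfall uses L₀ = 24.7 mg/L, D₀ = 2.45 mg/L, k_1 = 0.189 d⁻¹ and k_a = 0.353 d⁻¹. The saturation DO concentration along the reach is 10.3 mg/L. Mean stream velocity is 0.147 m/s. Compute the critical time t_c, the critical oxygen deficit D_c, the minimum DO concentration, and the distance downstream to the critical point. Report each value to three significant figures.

At the critical point dD/dt = 0, so k_1 L₀ e^(−k_1 t) = k_a D. Substituting D(t) from the Streeter–Phelps equation and solving for t gives
t_c = ln[(k_a/k_1)(1 − D₀(k_a−k_1)/(k_1 L₀))] / (k_a−k_1).
Here k_a−k_1 = 0.1640 d⁻¹ and 1 − D₀(k_a−k_1)/(k_1 L₀) = 1 − 2.45×0.1640/(0.189×24.7) = 0.9139, so
t_c = ln(1.868 × 0.9139) / 0.1640 = 0.5347 / 0.1640 = 3.260 d.
D_c = (k_1/k_a) L₀ e^(−k_1 t_c) = (0.189/0.353) × 24.7 × e^(−0.189×3.260) = 0.5354 × 24.7 × 0.5400 = 7.141 mg/L.
Minimum DO = C_s − D_c = 10.3 − 7.141 = 3.159 mg/L.
x_c = v t_c = 0.147 m/s × 3.260 d × 86400 s/d = 41410 m ≈ 41.4 km.

t_c ≈ 3.26 d; D_c ≈ 7.14 mg/L; min DO ≈ 3.16 mg/L; x_c ≈ 41.4 km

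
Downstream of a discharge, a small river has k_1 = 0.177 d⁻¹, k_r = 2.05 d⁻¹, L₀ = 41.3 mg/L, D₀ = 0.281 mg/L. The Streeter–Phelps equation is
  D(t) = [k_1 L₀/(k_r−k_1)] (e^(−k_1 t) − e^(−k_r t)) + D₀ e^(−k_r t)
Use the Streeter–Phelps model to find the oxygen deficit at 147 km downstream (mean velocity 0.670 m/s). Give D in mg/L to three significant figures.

Travel time t = x/v = 147 km / (0.670 m/s) = 147000 m / 0.670 m/s = 219400 s = 2.539 d.
k_1 L₀/(k_r−k_1) = 0.177×41.3/(2.05−0.177) = 7.310/1.873 = 3.903 mg/L.
e^(−k_1 t) = e^(−0.177×2.539) = 0.6380; e^(−k_r t) = e^(−2.05×2.539) = 0.005485.
D = 3.903 × (0.6380 − 0.005485) + 0.281 × 0.005485 = 2.468 + 0.001541 = 2.470 mg/L.

D ≈ 2.47 mg/L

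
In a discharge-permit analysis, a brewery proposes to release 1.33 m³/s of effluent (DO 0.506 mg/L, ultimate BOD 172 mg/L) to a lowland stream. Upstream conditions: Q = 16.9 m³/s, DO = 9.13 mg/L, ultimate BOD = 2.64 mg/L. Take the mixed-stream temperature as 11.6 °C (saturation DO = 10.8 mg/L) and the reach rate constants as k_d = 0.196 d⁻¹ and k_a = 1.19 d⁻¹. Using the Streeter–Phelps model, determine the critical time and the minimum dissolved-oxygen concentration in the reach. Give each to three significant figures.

t_c ≈ 0.302 d; minimum DO ≈ 8.47 mg/L

Mixed DO = (16.9×9.13 + 1.33×0.506)/(16.9+1.33) = 155.0/18.23 = 8.501 mg/L.
Mixed L₀ = (16.9×2.64 + 1.33×172)/(18.23) = 273.4/18.23 = 15.00 mg/L.
Initial deficit D₀ = C_s − DO₀ = 10.8 − 8.501 = 2.299 mg/L.
t_c = (1/0.9940) ln[(1.19/0.196)(1 − 2.299×0.9940/(0.196×15.00))] = 1.006 × ln(1.351) = 0.3023 d.
D_c = (0.196/1.19) × 15.00 × e^(−0.196×0.3023) = 0.1647 × 15.00 × 0.9425 = 2.328 mg/L.
Minimum DO = 10.8 − 2.328 = 8.472 mg/L.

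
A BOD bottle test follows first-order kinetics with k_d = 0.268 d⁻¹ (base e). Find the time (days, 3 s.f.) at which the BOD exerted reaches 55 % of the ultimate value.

t ≈ 2.98 d

y/L₀ = 1 − e^(−k_d t) = 0.55 ⇒ e^(−k_d t) = 0.450
t = −ln(0.450) / 0.268 = 0.7985 / 0.268 = 2.980 d.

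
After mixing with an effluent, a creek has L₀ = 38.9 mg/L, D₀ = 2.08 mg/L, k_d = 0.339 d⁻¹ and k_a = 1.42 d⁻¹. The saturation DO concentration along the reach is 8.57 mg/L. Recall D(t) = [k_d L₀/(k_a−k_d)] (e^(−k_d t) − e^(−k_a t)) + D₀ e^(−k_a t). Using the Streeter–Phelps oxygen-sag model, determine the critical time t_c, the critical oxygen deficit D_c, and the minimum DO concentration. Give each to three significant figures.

At the critical point dD/dt = 0, so k_d L₀ e^(−k_d t) = k_a D. Substituting D(t) from the Streeter–Phelps equation and solving for t gives
t_c = ln[(k_a/k_d)(1 − D₀(k_a−k_d)/(k_d L₀))] / (k_a−k_d).
Here k_a−k_d = 1.081 d⁻¹ and 1 − D₀(k_a−k_d)/(k_d L₀) = 1 − 2.08×1.081/(0.339×38.9) = 0.8295, so
t_c = ln(4.189 × 0.8295) / 1.081 = 1.245 / 1.081 = 1.152 d.
L(t_c) = L₀ e^(−k_d t_c) = 38.9 × 0.6767 = 26.32 mg/L, and at the critical point k_a D_c = k_d L, so D_c = (0.339/1.42) × 26.32 = 6.284 mg/L.
Minimum DO = C_s − D_c = 8.57 − 6.284 = 2.286 mg/L.

t_c ≈ 1.15 d; D_c ≈ 6.28 mg/L; min DO ≈ 2.29 mg/L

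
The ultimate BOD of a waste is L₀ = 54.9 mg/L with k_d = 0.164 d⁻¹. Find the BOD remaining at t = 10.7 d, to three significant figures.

L_t = L₀ e^(−k_d t) = 54.9 × e^(−0.164×10.7) = 54.9 × 0.1729 = 9.495 mg/L.

L ≈ 9.49 mg/L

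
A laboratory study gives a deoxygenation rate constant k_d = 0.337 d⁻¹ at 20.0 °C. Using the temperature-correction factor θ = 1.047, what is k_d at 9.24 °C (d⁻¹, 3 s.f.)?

k_d(T₂) = k_d(T₁) · θ^(T₂−T₁) = 0.337 × 1.047^(9.24−20.0)
= 0.337 × 1.047^-10.8 = 0.337 × 0.6101 = 0.2056 d⁻¹.

k_d ≈ 0.206 d⁻¹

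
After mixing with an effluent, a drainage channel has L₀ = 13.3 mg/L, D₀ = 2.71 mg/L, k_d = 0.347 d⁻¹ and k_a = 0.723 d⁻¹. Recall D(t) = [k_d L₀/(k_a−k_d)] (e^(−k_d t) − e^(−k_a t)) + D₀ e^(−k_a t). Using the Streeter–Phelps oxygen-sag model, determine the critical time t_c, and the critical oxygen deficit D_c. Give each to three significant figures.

t_c ≈ 1.29 d; D_c ≈ 4.08 mg/L

At the critical point dD/dt = 0, so k_d L₀ e^(−k_d t) = k_a D. Substituting D(t) from the Streeter–Phelps equation and solving for t gives
t_c = ln[(k_a/k_d)(1 − D₀(k_a−k_d)/(k_d L₀))] / (k_a−k_d).
Here k_a−k_d = 0.3760 d⁻¹ and 1 − D₀(k_a−k_d)/(k_d L₀) = 1 − 2.71×0.3760/(0.347×13.3) = 0.7792, so
t_c = ln(2.084 × 0.7792) / 0.3760 = 0.4846 / 0.3760 = 1.289 d.
D_c = (k_d/k_a) L₀ e^(−k_d t_c) = (0.347/0.723) × 13.3 × e^(−0.347×1.289) = 0.4799 × 13.3 × 0.6394 = 4.081 mg/L.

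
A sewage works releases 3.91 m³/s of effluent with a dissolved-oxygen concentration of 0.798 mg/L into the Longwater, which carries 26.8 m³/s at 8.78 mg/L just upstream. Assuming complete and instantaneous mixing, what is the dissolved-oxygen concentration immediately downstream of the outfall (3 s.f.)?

Flow-weighted mixing: C = (Q_r C_r + Q_w C_w)/(Q_r + Q_w)
= (26.8×8.78 + 3.91×0.798)/(26.8 + 3.91) = 238.4/30.71 = 7.764 mg/L.

7.76 mg/L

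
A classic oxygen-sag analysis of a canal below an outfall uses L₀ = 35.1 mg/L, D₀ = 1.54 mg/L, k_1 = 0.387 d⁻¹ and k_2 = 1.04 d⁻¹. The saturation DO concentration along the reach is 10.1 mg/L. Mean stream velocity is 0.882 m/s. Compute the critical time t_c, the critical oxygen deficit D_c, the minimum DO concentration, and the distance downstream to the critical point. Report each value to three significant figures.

t_c ≈ 1.40 d; D_c ≈ 7.61 mg/L; min DO ≈ 2.49 mg/L; x_c ≈ 106 km

With k_2/k_1 = 2.687 and 1 − D₀(k_2−k_1)/(k_1 L₀) = 0.9260,
t_c = ln(2.687 × 0.9260) / (1.04 − 0.387) = ln(2.488) / 0.6530 = 0.9116/0.6530 = 1.396 d.
D_c = (k_1/k_2) L₀ e^(−k_1 t_c) = (0.387/1.04) × 35.1 × e^(−0.387×1.396) = 0.3721 × 35.1 × 0.5826 = 7.609 mg/L.
Minimum DO = C_s − D_c = 10.1 − 7.609 = 2.491 mg/L.
x_c = v t_c = 0.882 m/s × 1.396 d × 86400 s/d = 106400 m ≈ 106 km.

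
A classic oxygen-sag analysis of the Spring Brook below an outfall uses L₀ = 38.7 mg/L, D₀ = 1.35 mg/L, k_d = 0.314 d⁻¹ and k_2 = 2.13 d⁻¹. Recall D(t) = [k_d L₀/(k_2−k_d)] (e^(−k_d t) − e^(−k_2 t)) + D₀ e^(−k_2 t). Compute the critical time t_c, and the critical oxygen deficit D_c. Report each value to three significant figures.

t_c ≈ 0.930 d; D_c ≈ 4.26 mg/L

At the critical point dD/dt = 0, so k_d L₀ e^(−k_d t) = k_2 D. Substituting D(t) from the Streeter–Phelps equation and solving for t gives
t_c = ln[(k_2/k_d)(1 − D₀(k_2−k_d)/(k_d L₀))] / (k_2−k_d).
Here k_2−k_d = 1.816 d⁻¹ and 1 − D₀(k_2−k_d)/(k_d L₀) = 1 − 1.35×1.816/(0.314×38.7) = 0.7983, so
t_c = ln(6.783 × 0.7983) / 1.816 = 1.689 / 1.816 = 0.9302 d.
L(t_c) = L₀ e^(−k_d t_c) = 38.7 × 0.7467 = 28.90 mg/L, and at the critical point k_2 D_c = k_d L, so D_c = (0.314/2.13) × 28.90 = 4.260 mg/L.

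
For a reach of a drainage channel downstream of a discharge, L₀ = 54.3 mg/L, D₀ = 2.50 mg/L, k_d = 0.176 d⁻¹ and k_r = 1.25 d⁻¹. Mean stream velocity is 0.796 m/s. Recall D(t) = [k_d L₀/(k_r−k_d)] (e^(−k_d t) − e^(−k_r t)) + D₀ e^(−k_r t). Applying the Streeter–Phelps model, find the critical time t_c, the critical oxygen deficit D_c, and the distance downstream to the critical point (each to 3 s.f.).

At the critical point dD/dt = 0, so k_d L₀ e^(−k_d t) = k_r D. Substituting D(t) from the Streeter–Phelps equation and solving for t gives
t_c = ln[(k_r/k_d)(1 − D₀(k_r−k_d)/(k_d L₀))] / (k_r−k_d).
Here k_r−k_d = 1.074 d⁻¹ and 1 − D₀(k_r−k_d)/(k_d L₀) = 1 − 2.50×1.074/(0.176×54.3) = 0.7190, so
t_c = ln(7.102 × 0.7190) / 1.074 = 1.631 / 1.074 = 1.518 d.
L(t_c) = L₀ e^(−k_d t_c) = 54.3 × 0.7655 = 41.57 mg/L, and at the critical point k_r D_c = k_d L, so D_c = (0.176/1.25) × 41.57 = 5.853 mg/L.
x_c = v t_c = 0.796 m/s × 1.518 d × 86400 s/d = 104400 m ≈ 104 km.

t_c ≈ 1.52 d; D_c ≈ 5.85 mg/L; x_c ≈ 104 km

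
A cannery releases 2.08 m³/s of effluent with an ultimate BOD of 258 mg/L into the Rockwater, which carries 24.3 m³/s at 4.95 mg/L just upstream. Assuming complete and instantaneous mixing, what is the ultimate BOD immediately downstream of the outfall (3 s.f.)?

24.9 mg/L

Flow-weighted mixing: C = (Q_r C_r + Q_w C_w)/(Q_r + Q_w)
= (24.3×4.95 + 2.08×258)/(24.3 + 2.08) = 656.9/26.38 = 24.90 mg/L.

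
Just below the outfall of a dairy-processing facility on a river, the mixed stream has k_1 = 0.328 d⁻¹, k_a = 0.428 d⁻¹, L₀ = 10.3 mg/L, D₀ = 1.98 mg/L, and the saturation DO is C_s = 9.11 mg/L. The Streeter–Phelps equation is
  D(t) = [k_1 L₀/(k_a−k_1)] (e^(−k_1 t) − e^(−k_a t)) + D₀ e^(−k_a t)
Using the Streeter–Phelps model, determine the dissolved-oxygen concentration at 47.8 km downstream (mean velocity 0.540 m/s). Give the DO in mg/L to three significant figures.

DO ≈ 5.48 mg/L

Travel time t = x/v = 47.8 km / (0.540 m/s) = 47800 m / 0.540 m/s = 88520 s = 1.025 d.
k_1 L₀/(k_a−k_1) = 0.328×10.3/(0.428−0.328) = 3.378/0.1000 = 33.78 mg/L.
e^(−k_1 t) = e^(−0.328×1.025) = 0.7146; e^(−k_a t) = e^(−0.428×1.025) = 0.6450.
D = 33.78 × (0.7146 − 0.6450) + 1.98 × 0.6450 = 2.351 + 1.277 = 3.628 mg/L.
DO = C_s − D = 9.11 − 3.628 = 5.482 mg/L.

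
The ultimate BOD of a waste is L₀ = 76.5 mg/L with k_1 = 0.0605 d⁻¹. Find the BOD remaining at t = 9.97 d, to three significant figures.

L ≈ 41.9 mg/L

L_t = L₀ e^(−k_1 t) = 76.5 × e^(−0.0605×9.97) = 76.5 × 0.5471 = 41.85 mg/L.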